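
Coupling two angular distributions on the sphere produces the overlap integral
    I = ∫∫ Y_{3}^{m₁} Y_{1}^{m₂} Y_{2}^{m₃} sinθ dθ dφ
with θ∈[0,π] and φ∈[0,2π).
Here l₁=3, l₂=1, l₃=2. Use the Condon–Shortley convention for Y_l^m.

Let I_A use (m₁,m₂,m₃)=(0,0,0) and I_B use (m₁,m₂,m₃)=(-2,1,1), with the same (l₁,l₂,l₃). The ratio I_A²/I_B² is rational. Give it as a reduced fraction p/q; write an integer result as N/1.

9/10

Shared (l₁,l₂,l₃)=(3,1,2): N and (l;000)² cancel in I_A²/I_B².
A: Δ = 2!·4!·0!/7! = 1/105; Racah Σ t=1..1: t=1:−1/4 = -1/4; ⇒ 3j(3 1 2; 0 0 0)² = 3/35, sgn -1
B: Δ = 2!·4!·0!/7! = 1/105; Racah Σ t=2..2: t=2:+1/12 = 1/12; ⇒ 3j(3 1 2; -2 1 1)² = 2/21, sgn -1
I_A²/I_B² = (3/35)/(2/21) = 9/10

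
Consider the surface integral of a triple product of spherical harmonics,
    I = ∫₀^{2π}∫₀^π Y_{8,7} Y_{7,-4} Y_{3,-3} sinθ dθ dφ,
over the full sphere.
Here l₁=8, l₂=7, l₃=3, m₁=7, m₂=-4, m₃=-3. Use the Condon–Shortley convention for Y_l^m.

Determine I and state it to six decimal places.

0.140692

m-sum 0 ✓  L=18 even ✓  1≤3≤15 ✓
Π(2lᵢ+1) = 17×15×7 = 1785
triangle coeff Δ(8,7,3) = 1/5290740
Σ_t [5,7]: t=5:−1/7257600 t=6:+1/2073600 t=7:−1/7257600 = 1/4838400
(3j)²=252/20995 [(8 7 3; 0 0 0)], sign=-1
Σ_t [1,1]: t=1:−1/1916006400 = -1/1916006400
(3j)²=15/1292 [(8 7 3; 7 -4 -3)], sign=-1
⇒ 4πI² = 19845/79781
I = (+1)√(19845/79781/(4π)) = 0.14069248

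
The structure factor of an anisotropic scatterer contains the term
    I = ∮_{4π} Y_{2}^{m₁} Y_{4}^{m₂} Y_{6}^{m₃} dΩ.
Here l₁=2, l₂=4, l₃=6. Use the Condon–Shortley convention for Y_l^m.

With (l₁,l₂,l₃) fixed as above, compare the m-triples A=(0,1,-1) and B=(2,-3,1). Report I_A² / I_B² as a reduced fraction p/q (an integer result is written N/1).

Same 2,4,6: normalisation and zero-m 3j drop out of the ratio.
A: Δ: 0! 4! 8! / 13! → 1/6435; sum: t=0:+1/2880 = 1/2880; 3j²(2 4 6; 0 1 -1) = Δ·Π!·Σ² = 14/429  (sign -1)
B: Δ: 0! 4! 8! / 13! → 1/6435; sum: t=0:+1/120960 = 1/120960; 3j²(2 4 6; 2 -3 1) = Δ·Π!·Σ² = 1/1287  (sign -1)
I_A²/I_B² = (14/429)/(1/1287) = 42/1

42/1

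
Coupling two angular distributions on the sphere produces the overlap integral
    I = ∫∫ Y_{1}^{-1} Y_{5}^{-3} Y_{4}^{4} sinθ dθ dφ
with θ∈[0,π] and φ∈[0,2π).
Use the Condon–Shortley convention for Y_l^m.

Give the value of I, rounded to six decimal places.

Checks pass: Σm=0; 10 even; l₃=4∈[4,6].
(2·1+1)(2·5+1)(2·4+1) = 297
Δ: 2! 0! 8! / 11! → 1/495
sum: t=1:−1/576 = -1/576
3j²(1 5 4; 0 0 0) = Δ·Π!·Σ² = 5/99  (sign -1)
sum: t=2:+1/80640 = 1/80640
3j²(1 5 4; -1 -3 4) = Δ·Π!·Σ² = 1/495  (sign +1)
combine: 4πI² = 297·5/99·1/495 = 1/33
take √, sign -1: I = -0.04910640

-0.049106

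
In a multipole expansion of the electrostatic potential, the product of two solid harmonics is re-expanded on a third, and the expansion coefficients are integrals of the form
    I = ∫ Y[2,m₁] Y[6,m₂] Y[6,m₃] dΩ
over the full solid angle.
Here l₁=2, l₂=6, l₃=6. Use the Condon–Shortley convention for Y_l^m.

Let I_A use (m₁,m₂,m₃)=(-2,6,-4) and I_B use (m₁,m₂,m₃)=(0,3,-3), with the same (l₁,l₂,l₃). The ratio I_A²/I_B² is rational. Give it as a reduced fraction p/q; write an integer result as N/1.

l's match ⇒ only the (l;m) 3-j factors differ between A and B.
A: triangle coeff Δ(2,6,6) = 1/90090; Σ_t [2,2]: t=2:+1/14515200 = 1/14515200; (3j)²=2/455 [(2 6 6; -2 6 -4)], sign=+1
B: triangle coeff Δ(2,6,6) = 1/90090; Σ_t [0,2]: t=0:+1/1451520 t=1:−1/80640 t=2:+1/120960 = -1/290304; (3j)²=5/2002 [(2 6 6; 0 3 -3)], sign=+1
I_A²/I_B² = (2/455)/(5/2002) = 44/25

44/25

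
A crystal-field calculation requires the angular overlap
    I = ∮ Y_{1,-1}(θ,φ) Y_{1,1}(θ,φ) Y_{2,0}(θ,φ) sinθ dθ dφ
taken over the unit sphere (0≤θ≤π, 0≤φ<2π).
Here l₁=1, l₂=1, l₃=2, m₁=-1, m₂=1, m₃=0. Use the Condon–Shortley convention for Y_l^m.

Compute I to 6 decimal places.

0.126157

Checks pass: Σm=0; 4 even; l₃=2∈[0,2].
(2·1+1)(2·1+1)(2·2+1) = 45
Δ: 0! 2! 2! / 5! → 1/30
sum: t=0:+1/1 = 1/1
3j²(1 1 2; 0 0 0) = Δ·Π!·Σ² = 2/15  (sign +1)
sum: t=0:+1/4 = 1/4
3j²(1 1 2; -1 1 0) = Δ·Π!·Σ² = 1/30  (sign +1)
combine: 4πI² = 45·2/15·1/30 = 1/5
take √, sign +1: I = 0.12615663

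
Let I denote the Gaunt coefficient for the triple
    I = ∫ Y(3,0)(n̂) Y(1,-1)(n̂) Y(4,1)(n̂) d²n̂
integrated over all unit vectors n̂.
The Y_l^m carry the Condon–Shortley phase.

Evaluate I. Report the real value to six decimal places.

m-sum 0 ✓  L=8 even ✓  2≤4≤4 ✓
Π(2lᵢ+1) = 7×3×9 = 189
triangle coeff Δ(3,1,4) = 1/252
Σ_t [0,0]: t=0:+1/36 = 1/36
(3j)²=4/63 [(3 1 4; 0 0 0)], sign=+1
Σ_t [0,0]: t=0:+1/72 = 1/72
(3j)²=5/126 [(3 1 4; 0 -1 1)], sign=-1
⇒ 4πI² = 10/21
I = (-1)√(10/21/(4π)) = -0.19466390

-0.194664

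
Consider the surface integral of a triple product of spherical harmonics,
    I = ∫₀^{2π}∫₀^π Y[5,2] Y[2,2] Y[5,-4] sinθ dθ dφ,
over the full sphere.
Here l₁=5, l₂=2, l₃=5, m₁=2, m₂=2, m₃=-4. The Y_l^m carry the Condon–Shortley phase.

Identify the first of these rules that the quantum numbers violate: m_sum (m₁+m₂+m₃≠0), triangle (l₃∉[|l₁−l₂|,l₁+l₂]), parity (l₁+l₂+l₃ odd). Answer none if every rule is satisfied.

m₁+m₂+m₃ = 2 + 2 − 4 = 0  ✓
triangle: |5−2|=3 ≤ l₃=5 ≤ 5+2=7  ✓
parity: l₁+l₂+l₃ = 12 is even  ✓

none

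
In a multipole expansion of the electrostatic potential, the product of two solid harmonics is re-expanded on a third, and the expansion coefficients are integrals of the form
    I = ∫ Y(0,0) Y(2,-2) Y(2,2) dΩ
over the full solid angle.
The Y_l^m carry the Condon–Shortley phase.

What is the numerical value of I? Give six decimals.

0.282095

m-sum 0 ✓  L=4 even ✓  2≤2≤2 ✓
Π(2lᵢ+1) = 1×5×5 = 25
triangle coeff Δ(0,2,2) = 1/5
Σ_t [0,0]: t=0:+1/4 = 1/4
(3j)²=1/5 [(0 2 2; 0 0 0)], sign=+1
Σ_t [0,0]: t=0:+1/24 = 1/24
(3j)²=1/5 [(0 2 2; 0 -2 2)], sign=+1
⇒ 4πI² = 1/1
I = (+1)√(1/1/(4π)) = 0.28209479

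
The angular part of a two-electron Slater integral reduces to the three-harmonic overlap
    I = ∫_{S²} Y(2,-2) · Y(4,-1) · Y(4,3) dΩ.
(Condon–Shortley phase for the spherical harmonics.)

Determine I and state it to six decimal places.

0.159270

Rules hold: Σm=0, L=10 even, 2≤4≤6.
N = 5·9·9 = 405
Δ = 2!·2!·6!/11! = 1/13860
Racah Σ t=0..2: t=0:+1/192 t=1:−1/36 t=2:+1/192 = -5/288
⇒ 3j(2 4 4; 0 0 0)² = 20/693, sgn -1
Racah Σ t=2..2: t=2:+1/480 = 1/480
⇒ 3j(2 4 4; -2 -1 3)² = 3/110, sgn -1
4πI² = N·(3j₀)²·(3jₘ)² = 270/847
I = +1·√(0.318772/4π) = 0.15927046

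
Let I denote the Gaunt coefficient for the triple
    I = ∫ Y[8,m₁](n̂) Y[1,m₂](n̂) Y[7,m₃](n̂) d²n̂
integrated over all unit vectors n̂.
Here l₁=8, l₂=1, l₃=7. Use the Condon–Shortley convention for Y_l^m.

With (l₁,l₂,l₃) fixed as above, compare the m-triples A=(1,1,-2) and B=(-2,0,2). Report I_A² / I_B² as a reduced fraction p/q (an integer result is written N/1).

Shared (l₁,l₂,l₃)=(8,1,7): N and (l;000)² cancel in I_A²/I_B².
A: Δ = 2!·14!·0!/17! = 1/2040; Racah Σ t=2..2: t=2:+1/87091200 = 1/87091200; ⇒ 3j(8 1 7; 1 1 -2)² = 7/680, sgn -1
B: Δ = 2!·14!·0!/17! = 1/2040; Racah Σ t=1..1: t=1:−1/43545600 = -1/43545600; ⇒ 3j(8 1 7; -2 0 2)² = 1/34, sgn +1
I_A²/I_B² = (7/680)/(1/34) = 7/20

7/20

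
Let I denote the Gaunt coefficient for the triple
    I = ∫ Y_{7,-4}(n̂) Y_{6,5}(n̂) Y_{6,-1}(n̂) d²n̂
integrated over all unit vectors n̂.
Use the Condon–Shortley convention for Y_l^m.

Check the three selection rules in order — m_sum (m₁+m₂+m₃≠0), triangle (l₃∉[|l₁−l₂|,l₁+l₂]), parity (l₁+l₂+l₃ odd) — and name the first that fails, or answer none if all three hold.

m₁+m₂+m₃ = -4 + 5 − 1 = 0  ✓
triangle: |7−6|=1 ≤ l₃=6 ≤ 7+6=13  ✓
parity: l₁+l₂+l₃ = 19 is odd  ✗

parity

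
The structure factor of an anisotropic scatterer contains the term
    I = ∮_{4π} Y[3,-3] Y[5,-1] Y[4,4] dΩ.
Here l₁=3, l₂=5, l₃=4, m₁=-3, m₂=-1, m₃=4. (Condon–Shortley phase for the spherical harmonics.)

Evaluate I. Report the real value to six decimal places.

Checks pass: Σm=0; 12 even; l₃=4∈[2,8].
(2·3+1)(2·5+1)(2·4+1) = 693
Δ: 4! 2! 6! / 13! → 1/180180
sum: t=1:−1/576 t=2:+1/144 t=3:−1/576 = 1/288
3j²(3 5 4; 0 0 0) = Δ·Π!·Σ² = 20/1001  (sign +1)
sum: t=4:+1/34560 = 1/34560
3j²(3 5 4; -3 -1 4) = Δ·Π!·Σ² = 1/429  (sign +1)
combine: 4πI² = 693·20/1001·1/429 = 60/1859
take √, sign +1: I = 0.05067935

0.050679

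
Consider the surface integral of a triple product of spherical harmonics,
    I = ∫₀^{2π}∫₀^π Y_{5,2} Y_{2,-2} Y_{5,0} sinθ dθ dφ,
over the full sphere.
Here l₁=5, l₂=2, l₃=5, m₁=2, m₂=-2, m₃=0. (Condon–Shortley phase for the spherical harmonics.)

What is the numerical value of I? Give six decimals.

Rules hold: Σm=0, L=12 even, 3≤5≤7.
N = 11·5·11 = 605
Δ = 2!·8!·2!/13! = 1/38610
Racah Σ t=0..2: t=0:+1/2880 t=1:−1/576 t=2:+1/2880 = -1/960
⇒ 3j(5 2 5; 0 0 0)² = 10/429, sgn +1
Racah Σ t=0..0: t=0:+1/2880 = 1/2880
⇒ 3j(5 2 5; 2 -2 0)² = 14/429, sgn -1
4πI² = N·(3j₀)²·(3jₘ)² = 700/1521
I = -1·√(0.460224/4π) = -0.19137248

-0.191372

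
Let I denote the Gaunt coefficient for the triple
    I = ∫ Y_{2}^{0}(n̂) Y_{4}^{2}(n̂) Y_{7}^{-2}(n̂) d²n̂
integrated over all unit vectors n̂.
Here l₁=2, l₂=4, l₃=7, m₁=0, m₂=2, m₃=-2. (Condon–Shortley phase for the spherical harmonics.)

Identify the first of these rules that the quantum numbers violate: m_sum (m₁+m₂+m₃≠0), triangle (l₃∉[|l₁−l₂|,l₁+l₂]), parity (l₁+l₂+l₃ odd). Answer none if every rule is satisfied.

triangle

azimuthal sum: 0 + 2 − 2 = 0  ✓
2 ≤ 7 ≤ 6 (triangle on l)  ✗
L = 2 + 4 + 7 = 13 (odd)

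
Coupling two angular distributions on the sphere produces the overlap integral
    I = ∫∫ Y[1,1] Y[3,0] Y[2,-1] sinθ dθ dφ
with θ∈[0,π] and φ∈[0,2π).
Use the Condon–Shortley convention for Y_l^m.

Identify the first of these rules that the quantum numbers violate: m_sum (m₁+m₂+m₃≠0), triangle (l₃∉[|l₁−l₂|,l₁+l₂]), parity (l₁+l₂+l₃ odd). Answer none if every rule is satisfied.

azimuthal sum: 1 + 0 − 1 = 0  ✓
2 ≤ 2 ≤ 4 (triangle on l)  ✓
L = 1 + 3 + 2 = 6 (even)  ✓

none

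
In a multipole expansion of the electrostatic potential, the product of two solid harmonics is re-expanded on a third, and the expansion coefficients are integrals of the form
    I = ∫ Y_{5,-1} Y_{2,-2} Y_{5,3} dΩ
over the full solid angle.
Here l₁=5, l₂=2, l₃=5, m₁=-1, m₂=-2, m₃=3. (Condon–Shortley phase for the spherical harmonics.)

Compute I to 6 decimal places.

Checks pass: Σm=0; 12 even; l₃=5∈[3,7].
(2·5+1)(2·2+1)(2·5+1) = 605
Δ: 2! 8! 2! / 13! → 1/38610
sum: t=0:+1/2880 t=1:−1/576 t=2:+1/2880 = -1/960
3j²(5 2 5; 0 0 0) = Δ·Π!·Σ² = 10/429  (sign +1)
sum: t=0:+1/5760 = 1/5760
3j²(5 2 5; -1 -2 3) = Δ·Π!·Σ² = 56/2145  (sign +1)
combine: 4πI² = 605·10/429·56/2145 = 560/1521
take √, sign +1: I = 0.17116875

0.171169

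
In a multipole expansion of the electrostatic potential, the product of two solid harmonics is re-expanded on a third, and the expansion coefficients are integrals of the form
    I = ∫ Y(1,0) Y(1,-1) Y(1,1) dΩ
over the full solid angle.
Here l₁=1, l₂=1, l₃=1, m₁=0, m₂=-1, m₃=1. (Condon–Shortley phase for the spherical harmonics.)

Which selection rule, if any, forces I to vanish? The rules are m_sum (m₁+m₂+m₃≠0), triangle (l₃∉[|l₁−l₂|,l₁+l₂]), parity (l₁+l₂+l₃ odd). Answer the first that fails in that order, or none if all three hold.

m₁+m₂+m₃ = 0 − 1 + 1 = 0  ✓
triangle: |1−1|=0 ≤ l₃=1 ≤ 1+1=2  ✓
parity: l₁+l₂+l₃ = 3 is odd  ✗

parity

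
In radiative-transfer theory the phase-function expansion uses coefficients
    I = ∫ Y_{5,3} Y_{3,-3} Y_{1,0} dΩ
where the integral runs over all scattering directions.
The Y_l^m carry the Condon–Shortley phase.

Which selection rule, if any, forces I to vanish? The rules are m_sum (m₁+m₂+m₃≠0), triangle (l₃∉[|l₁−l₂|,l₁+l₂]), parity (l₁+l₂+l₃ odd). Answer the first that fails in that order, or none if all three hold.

triangle

m₁+m₂+m₃ = 3 − 3 + 0 = 0  ✓
triangle: |5−3|=2 ≤ l₃=1 ≤ 5+3=8  ✗
parity: l₁+l₂+l₃ = 9 is odd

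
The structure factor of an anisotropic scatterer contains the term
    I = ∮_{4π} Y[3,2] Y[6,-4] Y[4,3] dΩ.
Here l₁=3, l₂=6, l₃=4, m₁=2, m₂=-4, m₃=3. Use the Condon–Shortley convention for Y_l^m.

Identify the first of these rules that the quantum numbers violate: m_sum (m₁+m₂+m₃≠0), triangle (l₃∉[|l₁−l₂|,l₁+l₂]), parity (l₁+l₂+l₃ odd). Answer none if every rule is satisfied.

Σmᵢ = 1  ✗
l₃∈[|l₁−l₂|,l₁+l₂]=[3,9], have l₃=4
Σlᵢ = 13 ⇒ odd

m_sum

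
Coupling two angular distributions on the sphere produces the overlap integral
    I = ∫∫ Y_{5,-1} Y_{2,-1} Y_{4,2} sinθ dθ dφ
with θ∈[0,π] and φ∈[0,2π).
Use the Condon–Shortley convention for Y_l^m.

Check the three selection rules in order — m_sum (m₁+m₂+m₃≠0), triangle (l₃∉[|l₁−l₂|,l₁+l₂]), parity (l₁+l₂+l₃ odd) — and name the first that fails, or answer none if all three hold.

parity

Σmᵢ = 0  ✓
l₃∈[|l₁−l₂|,l₁+l₂]=[3,7], have l₃=4  ✓
Σlᵢ = 11 ⇒ odd  ✗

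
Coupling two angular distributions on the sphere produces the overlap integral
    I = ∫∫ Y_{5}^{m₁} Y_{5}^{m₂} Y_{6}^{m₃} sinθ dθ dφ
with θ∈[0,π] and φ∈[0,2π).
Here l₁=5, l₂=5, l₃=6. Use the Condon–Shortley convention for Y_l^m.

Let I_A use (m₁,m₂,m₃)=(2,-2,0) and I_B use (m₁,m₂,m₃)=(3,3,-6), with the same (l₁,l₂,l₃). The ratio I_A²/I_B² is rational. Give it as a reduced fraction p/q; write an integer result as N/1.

Shared (l₁,l₂,l₃)=(5,5,6): N and (l;000)² cancel in I_A²/I_B².
A: Δ = 4!·6!·6!/17! = 1/28588560; Racah Σ t=0..3: t=0:+1/31104 t=1:−1/13824 t=2:+1/57600 t=3:−1/3110400 = -1/43200; ⇒ 3j(5 5 6; 2 -2 0)² = 108/12155, sgn -1
B: Δ = 4!·6!·6!/17! = 1/28588560; Racah Σ t=2..2: t=2:+1/2073600 = 1/2073600; ⇒ 3j(5 5 6; 3 3 -6)² = 28/1105, sgn +1
I_A²/I_B² = (108/12155)/(28/1105) = 27/77

27/77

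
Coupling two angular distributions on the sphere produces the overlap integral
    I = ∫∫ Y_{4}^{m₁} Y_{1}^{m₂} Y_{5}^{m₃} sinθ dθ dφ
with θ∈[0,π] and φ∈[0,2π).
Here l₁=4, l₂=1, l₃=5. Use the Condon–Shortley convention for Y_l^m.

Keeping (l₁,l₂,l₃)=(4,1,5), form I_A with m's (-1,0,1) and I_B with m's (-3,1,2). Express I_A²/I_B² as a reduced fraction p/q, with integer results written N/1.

Shared (l₁,l₂,l₃)=(4,1,5): N and (l;000)² cancel in I_A²/I_B².
A: Δ = 0!·8!·2!/11! = 1/495; Racah Σ t=0..0: t=0:+1/720 = 1/720; ⇒ 3j(4 1 5; -1 0 1)² = 8/165, sgn +1
B: Δ = 0!·8!·2!/11! = 1/495; Racah Σ t=0..0: t=0:+1/10080 = 1/10080; ⇒ 3j(4 1 5; -3 1 2)² = 1/165, sgn -1
I_A²/I_B² = (8/165)/(1/165) = 8/1

8/1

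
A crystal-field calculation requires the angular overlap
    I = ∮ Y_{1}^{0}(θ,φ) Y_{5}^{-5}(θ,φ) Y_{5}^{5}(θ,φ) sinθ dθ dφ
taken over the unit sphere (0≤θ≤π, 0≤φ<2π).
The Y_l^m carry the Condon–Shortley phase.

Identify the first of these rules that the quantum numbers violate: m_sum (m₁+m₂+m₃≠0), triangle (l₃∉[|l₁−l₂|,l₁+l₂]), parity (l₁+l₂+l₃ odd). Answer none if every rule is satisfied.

Σmᵢ = 0  ✓
l₃∈[|l₁−l₂|,l₁+l₂]=[4,6], have l₃=5  ✓
Σlᵢ = 11 ⇒ odd  ✗

parity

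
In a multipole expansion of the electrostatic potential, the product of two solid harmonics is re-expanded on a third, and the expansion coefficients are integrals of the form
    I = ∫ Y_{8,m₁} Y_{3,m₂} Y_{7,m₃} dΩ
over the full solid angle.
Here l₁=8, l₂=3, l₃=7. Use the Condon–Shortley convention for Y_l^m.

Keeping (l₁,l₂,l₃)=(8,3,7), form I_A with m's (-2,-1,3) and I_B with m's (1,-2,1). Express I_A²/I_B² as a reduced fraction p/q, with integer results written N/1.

l's match ⇒ only the (l;m) 3-j factors differ between A and B.
A: triangle coeff Δ(8,3,7) = 1/5290740; Σ_t [0,2]: t=0:+1/348364800 t=1:−1/13063680 t=2:+1/7741440 = 29/522547200; (3j)²=1682/264537 [(8 3 7; -2 -1 3)], sign=+1
B: triangle coeff Δ(8,3,7) = 1/5290740; Σ_t [0,1]: t=0:+1/14515200 t=1:−1/6220800 = -1/10886400; (3j)²=128/12597 [(8 3 7; 1 -2 1)], sign=-1
I_A²/I_B² = (1682/264537)/(128/12597) = 841/1344

841/1344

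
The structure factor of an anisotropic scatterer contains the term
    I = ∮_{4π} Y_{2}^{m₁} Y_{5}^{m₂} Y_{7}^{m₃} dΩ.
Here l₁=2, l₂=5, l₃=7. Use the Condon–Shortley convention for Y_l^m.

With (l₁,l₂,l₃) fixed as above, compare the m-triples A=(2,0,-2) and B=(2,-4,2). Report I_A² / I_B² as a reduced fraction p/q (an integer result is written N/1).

Shared (l₁,l₂,l₃)=(2,5,7): N and (l;000)² cancel in I_A²/I_B².
A: Δ = 0!·4!·10!/15! = 1/15015; Racah Σ t=0..0: t=0:+1/345600 = 1/345600; ⇒ 3j(2 5 7; 2 0 -2)² = 6/715, sgn -1
B: Δ = 0!·4!·10!/15! = 1/15015; Racah Σ t=0..0: t=0:+1/8709120 = 1/8709120; ⇒ 3j(2 5 7; 2 -4 2)² = 1/3003, sgn -1
I_A²/I_B² = (6/715)/(1/3003) = 126/5

126/5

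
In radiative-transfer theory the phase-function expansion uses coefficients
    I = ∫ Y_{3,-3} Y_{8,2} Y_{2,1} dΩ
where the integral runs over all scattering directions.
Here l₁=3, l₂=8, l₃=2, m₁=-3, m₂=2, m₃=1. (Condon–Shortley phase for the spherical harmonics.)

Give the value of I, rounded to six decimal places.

0.000000

l₃=2 ∉ [5,11] — triangle fails ⇒ I = 0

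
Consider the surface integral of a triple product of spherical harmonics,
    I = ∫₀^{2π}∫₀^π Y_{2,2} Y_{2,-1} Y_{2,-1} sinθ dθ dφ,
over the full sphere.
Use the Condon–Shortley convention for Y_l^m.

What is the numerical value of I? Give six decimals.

0.220728

Checks pass: Σm=0; 6 even; l₃=2∈[0,4].
(2·2+1)(2·2+1)(2·2+1) = 125
Δ: 2! 2! 2! / 7! → 1/630
sum: t=0:+1/8 t=1:−1/1 t=2:+1/8 = -3/4
3j²(2 2 2; 0 0 0) = Δ·Π!·Σ² = 2/35  (sign -1)
sum: t=0:+1/4 = 1/4
3j²(2 2 2; 2 -1 -1) = Δ·Π!·Σ² = 3/35  (sign -1)
combine: 4πI² = 125·2/35·3/35 = 30/49
take √, sign +1: I = 0.22072812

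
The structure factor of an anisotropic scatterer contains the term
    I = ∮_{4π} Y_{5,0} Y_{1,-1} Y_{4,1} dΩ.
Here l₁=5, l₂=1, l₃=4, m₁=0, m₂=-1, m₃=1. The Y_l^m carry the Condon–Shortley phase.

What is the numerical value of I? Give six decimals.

Checks pass: Σm=0; 10 even; l₃=4∈[4,6].
(2·5+1)(2·1+1)(2·4+1) = 297
Δ: 2! 8! 0! / 11! → 1/495
sum: t=1:−1/576 = -1/576
3j²(5 1 4; 0 0 0) = Δ·Π!·Σ² = 5/99  (sign -1)
sum: t=0:+1/1440 = 1/1440
3j²(5 1 4; 0 -1 1) = Δ·Π!·Σ² = 2/99  (sign -1)
combine: 4πI² = 297·5/99·2/99 = 10/33
take √, sign +1: I = 0.15528807

0.155288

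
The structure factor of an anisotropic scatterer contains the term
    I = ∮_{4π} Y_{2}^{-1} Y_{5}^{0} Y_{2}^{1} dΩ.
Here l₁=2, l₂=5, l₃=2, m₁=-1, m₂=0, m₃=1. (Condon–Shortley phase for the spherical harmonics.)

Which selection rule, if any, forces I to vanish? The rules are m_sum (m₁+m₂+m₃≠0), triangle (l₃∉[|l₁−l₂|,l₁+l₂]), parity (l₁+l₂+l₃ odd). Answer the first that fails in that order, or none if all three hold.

triangle

azimuthal sum: -1 + 0 + 1 = 0  ✓
3 ≤ 2 ≤ 7 (triangle on l)  ✗
L = 2 + 5 + 2 = 9 (odd)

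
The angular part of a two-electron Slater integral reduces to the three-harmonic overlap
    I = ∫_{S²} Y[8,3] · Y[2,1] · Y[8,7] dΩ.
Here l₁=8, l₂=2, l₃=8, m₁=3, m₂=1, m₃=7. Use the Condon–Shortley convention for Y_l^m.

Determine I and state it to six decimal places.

0.000000

m-sum = 3 + 1 + 7 = 11 ≠ 0 ⇒ I = 0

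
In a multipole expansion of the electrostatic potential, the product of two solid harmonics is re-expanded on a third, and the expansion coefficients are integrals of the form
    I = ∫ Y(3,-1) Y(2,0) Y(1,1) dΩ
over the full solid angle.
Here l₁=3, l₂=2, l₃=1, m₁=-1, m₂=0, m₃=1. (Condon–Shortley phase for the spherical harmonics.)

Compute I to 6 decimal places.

m-sum 0 ✓  L=6 even ✓  1≤1≤5 ✓
Π(2lᵢ+1) = 7×5×3 = 105
triangle coeff Δ(3,2,1) = 1/105
Σ_t [2,2]: t=2:+1/4 = 1/4
(3j)²=3/35 [(3 2 1; 0 0 0)], sign=-1
Σ_t [2,2]: t=2:+1/8 = 1/8
(3j)²=2/35 [(3 2 1; -1 0 1)], sign=+1
⇒ 4πI² = 18/35
I = (-1)√(18/35/(4π)) = -0.20230066

-0.202301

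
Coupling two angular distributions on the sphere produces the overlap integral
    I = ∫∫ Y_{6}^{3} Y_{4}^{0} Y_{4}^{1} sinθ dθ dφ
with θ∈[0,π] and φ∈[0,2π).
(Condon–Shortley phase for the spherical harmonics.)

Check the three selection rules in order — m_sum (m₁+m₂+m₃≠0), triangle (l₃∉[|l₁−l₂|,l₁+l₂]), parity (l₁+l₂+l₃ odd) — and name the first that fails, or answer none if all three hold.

m₁+m₂+m₃ = 3 + 0 + 1 = 4  ✗
triangle: |6−4|=2 ≤ l₃=4 ≤ 6+4=10
parity: l₁+l₂+l₃ = 14 is even

m_sum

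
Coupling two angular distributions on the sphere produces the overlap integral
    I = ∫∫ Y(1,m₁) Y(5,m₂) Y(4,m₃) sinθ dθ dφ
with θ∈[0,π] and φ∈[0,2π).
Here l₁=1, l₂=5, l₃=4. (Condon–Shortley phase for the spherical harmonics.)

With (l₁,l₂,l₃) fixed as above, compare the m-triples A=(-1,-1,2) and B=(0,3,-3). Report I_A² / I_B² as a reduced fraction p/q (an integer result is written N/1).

3/8

l's match ⇒ only the (l;m) 3-j factors differ between A and B.
A: triangle coeff Δ(1,5,4) = 1/495; Σ_t [2,2]: t=2:+1/2880 = 1/2880; (3j)²=2/165 [(1 5 4; -1 -1 2)], sign=+1
B: triangle coeff Δ(1,5,4) = 1/495; Σ_t [1,1]: t=1:−1/5040 = -1/5040; (3j)²=16/495 [(1 5 4; 0 3 -3)], sign=+1
I_A²/I_B² = (2/165)/(16/495) = 3/8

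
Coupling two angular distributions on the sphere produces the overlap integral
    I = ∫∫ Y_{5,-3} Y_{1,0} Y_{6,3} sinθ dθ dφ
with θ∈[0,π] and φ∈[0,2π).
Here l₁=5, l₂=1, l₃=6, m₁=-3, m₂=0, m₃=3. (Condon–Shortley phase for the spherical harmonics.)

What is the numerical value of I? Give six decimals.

Rules hold: Σm=0, L=12 even, 4≤6≤6.
N = 11·3·13 = 429
Δ = 0!·10!·2!/13! = 1/858
Racah Σ t=0..0: t=0:+1/14400 = 1/14400
⇒ 3j(5 1 6; 0 0 0)² = 6/143, sgn +1
Racah Σ t=0..0: t=0:+1/80640 = 1/80640
⇒ 3j(5 1 6; -3 0 3)² = 9/286, sgn -1
4πI² = N·(3j₀)²·(3jₘ)² = 81/143
I = -1·√(0.566434/4π) = -0.21230956

-0.212310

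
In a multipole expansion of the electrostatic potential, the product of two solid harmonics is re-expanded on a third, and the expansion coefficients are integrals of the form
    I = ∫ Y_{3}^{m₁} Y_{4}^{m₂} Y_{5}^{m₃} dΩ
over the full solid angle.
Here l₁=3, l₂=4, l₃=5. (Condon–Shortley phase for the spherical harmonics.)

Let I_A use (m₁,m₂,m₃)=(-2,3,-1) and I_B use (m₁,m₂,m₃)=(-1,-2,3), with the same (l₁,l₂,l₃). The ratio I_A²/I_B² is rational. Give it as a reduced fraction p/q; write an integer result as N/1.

605/486

Shared (l₁,l₂,l₃)=(3,4,5): N and (l;000)² cancel in I_A²/I_B².
A: Δ = 2!·4!·6!/13! = 1/180180; Racah Σ t=1..2: t=1:−1/17280 t=2:+1/1440 = 11/17280; ⇒ 3j(3 4 5; -2 3 -1)² = 11/468, sgn +1
B: Δ = 2!·4!·6!/13! = 1/180180; Racah Σ t=0..2: t=0:+1/2304 t=1:−1/720 t=2:+1/5760 = -1/1280; ⇒ 3j(3 4 5; -1 -2 3)² = 27/1430, sgn -1
I_A²/I_B² = (11/468)/(27/1430) = 605/486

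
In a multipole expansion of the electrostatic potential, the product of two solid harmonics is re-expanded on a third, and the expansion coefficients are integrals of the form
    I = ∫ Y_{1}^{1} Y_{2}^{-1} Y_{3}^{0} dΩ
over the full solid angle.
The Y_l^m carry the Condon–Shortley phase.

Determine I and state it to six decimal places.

Checks pass: Σm=0; 6 even; l₃=3∈[1,3].
(2·1+1)(2·2+1)(2·3+1) = 105
Δ: 0! 2! 4! / 7! → 1/105
sum: t=0:+1/4 = 1/4
3j²(1 2 3; 0 0 0) = Δ·Π!·Σ² = 3/35  (sign -1)
sum: t=0:+1/12 = 1/12
3j²(1 2 3; 1 -1 0) = Δ·Π!·Σ² = 1/35  (sign -1)
combine: 4πI² = 105·3/35·1/35 = 9/35
take √, sign +1: I = 0.14304817

0.143048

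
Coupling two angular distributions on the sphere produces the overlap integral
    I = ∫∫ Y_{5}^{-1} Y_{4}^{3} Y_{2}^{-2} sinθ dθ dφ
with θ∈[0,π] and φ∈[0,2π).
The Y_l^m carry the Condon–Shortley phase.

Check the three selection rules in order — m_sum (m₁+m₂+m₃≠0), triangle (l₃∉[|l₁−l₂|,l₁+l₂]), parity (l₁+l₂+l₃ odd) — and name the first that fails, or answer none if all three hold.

azimuthal sum: -1 + 3 − 2 = 0  ✓
1 ≤ 2 ≤ 9 (triangle on l)  ✓
L = 5 + 4 + 2 = 11 (odd)  ✗

parity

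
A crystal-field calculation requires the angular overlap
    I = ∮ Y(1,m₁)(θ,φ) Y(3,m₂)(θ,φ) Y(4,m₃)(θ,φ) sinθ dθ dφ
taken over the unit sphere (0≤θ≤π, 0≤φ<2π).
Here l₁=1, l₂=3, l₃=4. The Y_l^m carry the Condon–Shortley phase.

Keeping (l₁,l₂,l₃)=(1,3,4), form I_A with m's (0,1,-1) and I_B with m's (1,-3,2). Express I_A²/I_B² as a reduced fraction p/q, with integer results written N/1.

l's match ⇒ only the (l;m) 3-j factors differ between A and B.
A: triangle coeff Δ(1,3,4) = 1/252; Σ_t [0,0]: t=0:+1/48 = 1/48; (3j)²=5/84 [(1 3 4; 0 1 -1)], sign=-1
B: triangle coeff Δ(1,3,4) = 1/252; Σ_t [0,0]: t=0:+1/1440 = 1/1440; (3j)²=1/252 [(1 3 4; 1 -3 2)], sign=+1
I_A²/I_B² = (5/84)/(1/252) = 15/1

15/1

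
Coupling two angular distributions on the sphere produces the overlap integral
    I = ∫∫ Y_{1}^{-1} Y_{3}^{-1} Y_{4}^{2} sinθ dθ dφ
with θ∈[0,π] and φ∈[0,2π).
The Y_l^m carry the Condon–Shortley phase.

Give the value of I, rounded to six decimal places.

m-sum 0 ✓  L=8 even ✓  2≤4≤4 ✓
Π(2lᵢ+1) = 3×7×9 = 189
triangle coeff Δ(1,3,4) = 1/252
Σ_t [0,0]: t=0:+1/36 = 1/36
(3j)²=4/63 [(1 3 4; 0 0 0)], sign=+1
Σ_t [0,0]: t=0:+1/96 = 1/96
(3j)²=5/84 [(1 3 4; -1 -1 2)], sign=+1
⇒ 4πI² = 5/7
I = (+1)√(5/7/(4π)) = 0.23841361

0.238414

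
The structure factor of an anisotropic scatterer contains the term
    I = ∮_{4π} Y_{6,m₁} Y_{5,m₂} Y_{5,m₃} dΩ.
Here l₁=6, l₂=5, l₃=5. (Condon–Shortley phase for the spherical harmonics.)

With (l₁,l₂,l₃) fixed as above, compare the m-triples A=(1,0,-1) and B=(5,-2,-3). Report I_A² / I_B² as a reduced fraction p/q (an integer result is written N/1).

Same 6,5,5: normalisation and zero-m 3j drop out of the ratio.
A: Δ: 6! 6! 4! / 17! → 1/28588560; sum: t=1:−1/138240 t=2:+1/10368 t=3:−1/6912 t=4:+1/34560 t=5:−1/2073600 = -7/259200; 3j²(6 5 5; 1 0 -1) = Δ·Π!·Σ² = 28/7293  (sign -1)
B: Δ: 6! 6! 4! / 17! → 1/28588560; sum: t=0:+1/518400 t=1:−1/345600 = -1/1036800; 3j²(6 5 5; 5 -2 -3) = Δ·Π!·Σ² = 7/2210  (sign -1)
I_A²/I_B² = (28/7293)/(7/2210) = 40/33

40/33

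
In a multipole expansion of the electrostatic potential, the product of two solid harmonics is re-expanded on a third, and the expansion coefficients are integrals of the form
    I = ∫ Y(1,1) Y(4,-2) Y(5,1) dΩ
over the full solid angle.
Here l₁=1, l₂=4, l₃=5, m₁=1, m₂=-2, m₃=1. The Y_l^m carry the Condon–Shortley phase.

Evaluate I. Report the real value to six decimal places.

Rules hold: Σm=0, L=10 even, 3≤5≤5.
N = 3·9·11 = 297
Δ = 0!·2!·8!/11! = 1/495
Racah Σ t=0..0: t=0:+1/576 = 1/576
⇒ 3j(1 4 5; 0 0 0)² = 5/99, sgn -1
Racah Σ t=0..0: t=0:+1/2880 = 1/2880
⇒ 3j(1 4 5; 1 -2 1)² = 2/165, sgn +1
4πI² = N·(3j₀)²·(3jₘ)² = 2/11
I = -1·√(0.181818/4π) = -0.12028562

-0.120286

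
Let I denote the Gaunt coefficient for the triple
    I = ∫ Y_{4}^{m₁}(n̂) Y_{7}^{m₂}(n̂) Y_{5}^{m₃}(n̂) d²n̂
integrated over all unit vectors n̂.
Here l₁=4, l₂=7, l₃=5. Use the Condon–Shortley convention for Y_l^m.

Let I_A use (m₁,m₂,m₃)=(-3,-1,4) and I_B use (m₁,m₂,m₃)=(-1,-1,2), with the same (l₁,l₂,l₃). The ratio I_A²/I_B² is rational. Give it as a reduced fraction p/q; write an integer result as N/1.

11109/6724

Same 4,7,5: normalisation and zero-m 3j drop out of the ratio.
A: Δ: 6! 2! 8! / 17! → 1/6126120; sum: t=5:−1/1209600 t=6:+1/29030400 = -23/29030400; 3j²(4 7 5; -3 -1 4) = Δ·Π!·Σ² = 529/97240  (sign +1)
B: Δ: 6! 2! 8! / 17! → 1/6126120; sum: t=3:−1/51840 t=4:+1/69120 t=5:−1/1209600 = -41/7257600; 3j²(4 7 5; -1 -1 2) = Δ·Π!·Σ² = 1681/510510  (sign +1)
I_A²/I_B² = (529/97240)/(1681/510510) = 11109/6724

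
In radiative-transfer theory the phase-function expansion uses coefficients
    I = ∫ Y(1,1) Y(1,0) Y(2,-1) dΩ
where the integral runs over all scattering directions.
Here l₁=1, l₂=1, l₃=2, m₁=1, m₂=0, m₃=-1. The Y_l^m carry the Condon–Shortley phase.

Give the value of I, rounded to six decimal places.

Checks pass: Σm=0; 4 even; l₃=2∈[0,2].
(2·1+1)(2·1+1)(2·2+1) = 45
Δ: 0! 2! 2! / 5! → 1/30
sum: t=0:+1/1 = 1/1
3j²(1 1 2; 0 0 0) = Δ·Π!·Σ² = 2/15  (sign +1)
sum: t=0:+1/2 = 1/2
3j²(1 1 2; 1 0 -1) = Δ·Π!·Σ² = 1/10  (sign -1)
combine: 4πI² = 45·2/15·1/10 = 3/5
take √, sign -1: I = -0.21850969

-0.218510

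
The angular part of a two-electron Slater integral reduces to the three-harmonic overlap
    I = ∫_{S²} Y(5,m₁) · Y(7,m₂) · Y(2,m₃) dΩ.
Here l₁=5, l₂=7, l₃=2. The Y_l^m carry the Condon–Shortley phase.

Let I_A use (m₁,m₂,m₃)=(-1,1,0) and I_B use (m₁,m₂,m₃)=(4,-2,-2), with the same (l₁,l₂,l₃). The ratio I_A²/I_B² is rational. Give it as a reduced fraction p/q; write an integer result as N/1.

Shared (l₁,l₂,l₃)=(5,7,2): N and (l;000)² cancel in I_A²/I_B².
A: Δ = 10!·0!·4!/15! = 1/15015; Racah Σ t=6..6: t=6:+1/69120 = 1/69120; ⇒ 3j(5 7 2; -1 1 0)² = 4/143, sgn +1
B: Δ = 10!·0!·4!/15! = 1/15015; Racah Σ t=1..1: t=1:−1/8709120 = -1/8709120; ⇒ 3j(5 7 2; 4 -2 -2)² = 1/3003, sgn -1
I_A²/I_B² = (4/143)/(1/3003) = 84/1

84/1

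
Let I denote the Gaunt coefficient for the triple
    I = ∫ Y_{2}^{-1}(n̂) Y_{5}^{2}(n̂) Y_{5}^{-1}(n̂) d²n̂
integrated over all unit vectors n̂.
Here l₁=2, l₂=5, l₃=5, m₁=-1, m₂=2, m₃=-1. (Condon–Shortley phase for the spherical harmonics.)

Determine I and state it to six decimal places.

0.104819

Rules hold: Σm=0, L=12 even, 3≤5≤7.
N = 5·11·11 = 605
Δ = 2!·2!·8!/13! = 1/38610
Racah Σ t=0..2: t=0:+1/2880 t=1:−1/576 t=2:+1/2880 = -1/960
⇒ 3j(2 5 5; 0 0 0)² = 10/429, sgn +1
Racah Σ t=1..2: t=1:−1/2880 t=2:+1/1440 = 1/2880
⇒ 3j(2 5 5; -1 2 -1)² = 7/715, sgn +1
4πI² = N·(3j₀)²·(3jₘ)² = 70/507
I = +1·√(0.138067/4π) = 0.10481902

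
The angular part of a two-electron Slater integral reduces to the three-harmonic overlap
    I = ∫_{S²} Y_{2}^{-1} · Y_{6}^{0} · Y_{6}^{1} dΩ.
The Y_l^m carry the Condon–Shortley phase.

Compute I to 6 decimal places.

-0.030344

m-sum 0 ✓  L=14 even ✓  4≤6≤8 ✓
Π(2lᵢ+1) = 5×13×13 = 845
triangle coeff Δ(2,6,6) = 1/90090
Σ_t [0,2]: t=0:+1/69120 t=1:−1/14400 t=2:+1/69120 = -7/172800
(3j)²=14/715 [(2 6 6; 0 0 0)], sign=-1
Σ_t [1,2]: t=1:−1/28800 t=2:+1/34560 = -1/172800
(3j)²=1/1430 [(2 6 6; -1 0 1)], sign=+1
⇒ 4πI² = 7/605
I = (-1)√(7/605/(4π)) = -0.03034355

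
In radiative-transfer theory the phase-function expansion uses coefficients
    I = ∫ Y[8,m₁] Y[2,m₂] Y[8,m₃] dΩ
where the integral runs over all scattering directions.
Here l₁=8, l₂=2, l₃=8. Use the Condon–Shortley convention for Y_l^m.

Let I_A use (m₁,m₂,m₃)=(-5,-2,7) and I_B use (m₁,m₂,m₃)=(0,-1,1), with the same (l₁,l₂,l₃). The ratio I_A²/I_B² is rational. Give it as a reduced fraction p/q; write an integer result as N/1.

35/2

Shared (l₁,l₂,l₃)=(8,2,8): N and (l;000)² cancel in I_A²/I_B².
A: Δ = 2!·14!·2!/19! = 1/348840; Racah Σ t=0..0: t=0:+1/24908083200 = 1/24908083200; ⇒ 3j(8 2 8; -5 -2 7)² = 7/1292, sgn -1
B: Δ = 2!·14!·2!/19! = 1/348840; Racah Σ t=0..1: t=0:+1/58060800 t=1:−1/50803200 = -1/406425600; ⇒ 3j(8 2 8; 0 -1 1)² = 1/3230, sgn +1
I_A²/I_B² = (7/1292)/(1/3230) = 35/2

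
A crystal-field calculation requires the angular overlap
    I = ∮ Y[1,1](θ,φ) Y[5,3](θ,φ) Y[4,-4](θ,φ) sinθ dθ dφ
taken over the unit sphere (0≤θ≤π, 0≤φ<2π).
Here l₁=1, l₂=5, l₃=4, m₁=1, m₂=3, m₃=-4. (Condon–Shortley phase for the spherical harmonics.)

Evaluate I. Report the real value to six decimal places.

-0.049106

Checks pass: Σm=0; 10 even; l₃=4∈[4,6].
(2·1+1)(2·5+1)(2·4+1) = 297
Δ: 2! 0! 8! / 11! → 1/495
sum: t=1:−1/576 = -1/576
3j²(1 5 4; 0 0 0) = Δ·Π!·Σ² = 5/99  (sign -1)
sum: t=0:+1/80640 = 1/80640
3j²(1 5 4; 1 3 -4) = Δ·Π!·Σ² = 1/495  (sign +1)
combine: 4πI² = 297·5/99·1/495 = 1/33
take √, sign -1: I = -0.04910640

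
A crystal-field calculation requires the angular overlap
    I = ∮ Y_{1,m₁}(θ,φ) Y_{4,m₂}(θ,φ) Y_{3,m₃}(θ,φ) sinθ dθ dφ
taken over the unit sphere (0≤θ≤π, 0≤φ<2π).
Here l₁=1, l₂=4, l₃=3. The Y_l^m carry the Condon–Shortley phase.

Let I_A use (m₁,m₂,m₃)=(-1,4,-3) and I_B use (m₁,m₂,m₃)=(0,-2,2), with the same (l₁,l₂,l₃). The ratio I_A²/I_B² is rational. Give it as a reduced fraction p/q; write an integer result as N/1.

Same 1,4,3: normalisation and zero-m 3j drop out of the ratio.
A: Δ: 2! 0! 6! / 9! → 1/252; sum: t=2:+1/1440 = 1/1440; 3j²(1 4 3; -1 4 -3) = Δ·Π!·Σ² = 1/9  (sign +1)
B: Δ: 2! 0! 6! / 9! → 1/252; sum: t=1:−1/120 = -1/120; 3j²(1 4 3; 0 -2 2) = Δ·Π!·Σ² = 1/21  (sign +1)
I_A²/I_B² = (1/9)/(1/21) = 7/3

7/3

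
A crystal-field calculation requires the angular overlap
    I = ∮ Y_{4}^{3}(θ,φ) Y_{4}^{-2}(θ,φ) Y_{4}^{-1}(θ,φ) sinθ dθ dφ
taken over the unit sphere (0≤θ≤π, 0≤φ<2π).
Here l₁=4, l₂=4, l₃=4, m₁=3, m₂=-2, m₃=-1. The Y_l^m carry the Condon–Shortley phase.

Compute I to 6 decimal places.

Rules hold: Σm=0, L=12 even, 0≤4≤8.
N = 9·9·9 = 729
Δ = 4!·4!·4!/13! = 1/450450
Racah Σ t=0..4: t=0:+1/13824 t=1:−1/216 t=2:+1/64 t=3:−1/216 t=4:+1/13824 = 5/768
⇒ 3j(4 4 4; 0 0 0)² = 18/1001, sgn +1
Racah Σ t=0..1: t=0:+1/576 t=1:−1/864 = 1/1728
⇒ 3j(4 4 4; 3 -2 -1)² = 5/1287, sgn -1
4πI² = N·(3j₀)²·(3jₘ)² = 7290/143143
I = -1·√(0.0509281/4π) = -0.06366105

-0.063661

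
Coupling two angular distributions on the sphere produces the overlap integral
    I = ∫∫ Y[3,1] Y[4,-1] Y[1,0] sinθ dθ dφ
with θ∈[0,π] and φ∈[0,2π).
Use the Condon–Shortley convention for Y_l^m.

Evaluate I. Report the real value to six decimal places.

Rules hold: Σm=0, L=8 even, 1≤1≤7.
N = 7·9·3 = 189
Δ = 6!·0!·2!/9! = 1/252
Racah Σ t=3..3: t=3:−1/36 = -1/36
⇒ 3j(3 4 1; 0 0 0)² = 4/63, sgn +1
Racah Σ t=2..2: t=2:+1/48 = 1/48
⇒ 3j(3 4 1; 1 -1 0)² = 5/84, sgn -1
4πI² = N·(3j₀)²·(3jₘ)² = 5/7
I = -1·√(0.714286/4π) = -0.23841361

-0.238414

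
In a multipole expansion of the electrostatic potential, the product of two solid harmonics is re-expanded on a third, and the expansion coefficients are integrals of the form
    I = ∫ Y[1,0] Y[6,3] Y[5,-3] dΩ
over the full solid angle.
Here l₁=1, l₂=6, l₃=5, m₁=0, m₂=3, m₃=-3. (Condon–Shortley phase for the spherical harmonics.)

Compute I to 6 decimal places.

-0.212310

Checks pass: Σm=0; 12 even; l₃=5∈[5,7].
(2·1+1)(2·6+1)(2·5+1) = 429
Δ: 2! 0! 10! / 13! → 1/858
sum: t=1:−1/14400 = -1/14400
3j²(1 6 5; 0 0 0) = Δ·Π!·Σ² = 6/143  (sign +1)
sum: t=1:−1/80640 = -1/80640
3j²(1 6 5; 0 3 -3) = Δ·Π!·Σ² = 9/286  (sign -1)
combine: 4πI² = 429·6/143·9/286 = 81/143
take √, sign -1: I = -0.21230956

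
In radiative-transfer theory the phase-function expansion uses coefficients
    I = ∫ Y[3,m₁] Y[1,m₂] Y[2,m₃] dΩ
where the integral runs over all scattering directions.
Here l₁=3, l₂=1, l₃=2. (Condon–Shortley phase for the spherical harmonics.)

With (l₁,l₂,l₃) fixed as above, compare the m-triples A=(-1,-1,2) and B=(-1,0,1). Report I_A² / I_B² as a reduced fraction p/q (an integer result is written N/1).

1/8

Shared (l₁,l₂,l₃)=(3,1,2): N and (l;000)² cancel in I_A²/I_B².
A: Δ = 2!·4!·0!/7! = 1/105; Racah Σ t=0..0: t=0:+1/48 = 1/48; ⇒ 3j(3 1 2; -1 -1 2)² = 1/105, sgn +1
B: Δ = 2!·4!·0!/7! = 1/105; Racah Σ t=1..1: t=1:−1/6 = -1/6; ⇒ 3j(3 1 2; -1 0 1)² = 8/105, sgn +1
I_A²/I_B² = (1/105)/(8/105) = 1/8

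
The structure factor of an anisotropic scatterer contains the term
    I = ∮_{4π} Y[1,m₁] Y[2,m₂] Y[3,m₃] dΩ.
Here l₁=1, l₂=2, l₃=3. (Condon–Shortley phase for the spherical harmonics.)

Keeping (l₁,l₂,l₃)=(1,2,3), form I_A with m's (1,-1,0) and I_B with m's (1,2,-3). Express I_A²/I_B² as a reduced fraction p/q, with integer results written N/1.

l's match ⇒ only the (l;m) 3-j factors differ between A and B.
A: triangle coeff Δ(1,2,3) = 1/105; Σ_t [0,0]: t=0:+1/12 = 1/12; (3j)²=1/35 [(1 2 3; 1 -1 0)], sign=-1
B: triangle coeff Δ(1,2,3) = 1/105; Σ_t [0,0]: t=0:+1/48 = 1/48; (3j)²=1/7 [(1 2 3; 1 2 -3)], sign=+1
I_A²/I_B² = (1/35)/(1/7) = 1/5

1/5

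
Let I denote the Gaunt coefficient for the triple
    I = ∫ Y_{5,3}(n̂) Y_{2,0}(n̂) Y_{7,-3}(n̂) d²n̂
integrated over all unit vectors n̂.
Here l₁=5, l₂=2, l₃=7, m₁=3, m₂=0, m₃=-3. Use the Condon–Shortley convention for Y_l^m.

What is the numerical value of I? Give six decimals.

Rules hold: Σm=0, L=14 even, 3≤7≤7.
N = 11·5·15 = 825
Δ = 0!·10!·4!/15! = 1/15015
Racah Σ t=0..0: t=0:+1/57600 = 1/57600
⇒ 3j(5 2 7; 0 0 0)² = 21/715, sgn -1
Racah Σ t=0..0: t=0:+1/322560 = 1/322560
⇒ 3j(5 2 7; 3 0 -3)² = 18/1001, sgn +1
4πI² = N·(3j₀)²·(3jₘ)² = 810/1859
I = -1·√(0.435718/4π) = -0.18620781

-0.186208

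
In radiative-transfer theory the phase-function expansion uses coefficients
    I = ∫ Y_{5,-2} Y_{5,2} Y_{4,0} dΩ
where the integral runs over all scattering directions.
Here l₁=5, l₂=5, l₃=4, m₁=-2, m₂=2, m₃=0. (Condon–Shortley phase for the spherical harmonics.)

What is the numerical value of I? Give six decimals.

-0.021700

Checks pass: Σm=0; 14 even; l₃=4∈[0,10].
(2·5+1)(2·5+1)(2·4+1) = 1089
Δ: 6! 4! 4! / 15! → 1/3153150
sum: t=1:−1/69120 t=2:+1/1728 t=3:−1/576 t=4:+1/1728 t=5:−1/69120 = -7/11520
3j²(5 5 4; 0 0 0) = Δ·Π!·Σ² = 2/143  (sign -1)
sum: t=3:−1/20736 t=4:+1/1728 t=5:−1/1920 t=6:+1/25920 = 1/20736
3j²(5 5 4; -2 2 0) = Δ·Π!·Σ² = 1/2574  (sign +1)
combine: 4πI² = 1089·2/143·1/2574 = 1/169
take √, sign -1: I = -0.02169960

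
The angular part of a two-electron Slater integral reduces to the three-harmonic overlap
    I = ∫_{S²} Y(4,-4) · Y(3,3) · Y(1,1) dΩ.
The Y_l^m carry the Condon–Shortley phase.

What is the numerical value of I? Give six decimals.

m-sum 0 ✓  L=8 even ✓  1≤1≤7 ✓
Π(2lᵢ+1) = 9×7×3 = 189
triangle coeff Δ(4,3,1) = 1/252
Σ_t [3,3]: t=3:−1/36 = -1/36
(3j)²=4/63 [(4 3 1; 0 0 0)], sign=+1
Σ_t [6,6]: t=6:+1/1440 = 1/1440
(3j)²=1/9 [(4 3 1; -4 3 1)], sign=+1
⇒ 4πI² = 4/3
I = (+1)√(4/3/(4π)) = 0.32573501

0.325735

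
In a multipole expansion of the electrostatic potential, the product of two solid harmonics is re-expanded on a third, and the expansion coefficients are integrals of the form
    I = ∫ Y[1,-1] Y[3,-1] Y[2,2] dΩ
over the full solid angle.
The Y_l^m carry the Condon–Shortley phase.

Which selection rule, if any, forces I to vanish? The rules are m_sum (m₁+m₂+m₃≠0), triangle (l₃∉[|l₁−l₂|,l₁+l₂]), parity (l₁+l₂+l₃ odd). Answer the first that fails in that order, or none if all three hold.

none

Σmᵢ = 0  ✓
l₃∈[|l₁−l₂|,l₁+l₂]=[2,4], have l₃=2  ✓
Σlᵢ = 6 ⇒ even  ✓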